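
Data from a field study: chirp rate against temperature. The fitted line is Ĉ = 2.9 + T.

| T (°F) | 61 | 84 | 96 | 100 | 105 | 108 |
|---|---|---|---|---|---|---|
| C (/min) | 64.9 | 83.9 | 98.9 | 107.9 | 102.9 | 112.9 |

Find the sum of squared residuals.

SSE = 64

T=61: Ĉ = 2.9 + 61 = 63.9; e = 64.9 − 63.9 = 1
T=84: Ĉ = 2.9 + 84 = 86.9; e = 83.9 − 86.9 = -3
T=96: Ĉ = 2.9 + 96 = 98.9; e = 98.9 − 98.9 = 0
T=100: Ĉ = 2.9 + 100 = 102.9; e = 107.9 − 102.9 = 5
T=105: Ĉ = 2.9 + 105 = 107.9; e = 102.9 − 107.9 = -5
T=108: Ĉ = 2.9 + 108 = 110.9; e = 112.9 − 110.9 = 2
SSE = 1 + 9 + 0 + 25 + 25 + 4 = 64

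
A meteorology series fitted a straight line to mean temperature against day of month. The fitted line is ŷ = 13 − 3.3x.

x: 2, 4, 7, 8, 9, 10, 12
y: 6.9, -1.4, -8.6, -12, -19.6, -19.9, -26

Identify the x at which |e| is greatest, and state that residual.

x = 9, e = -2.9

x=2: ŷ = 13 − 3.3·2 = 6.4; e = 6.9 − 6.4 = 0.5
x=4: ŷ = 13 − 3.3·4 = -0.2; e = -1.4 − (-0.2) = -1.2
x=7: ŷ = 13 − 3.3·7 = -10.1; e = -8.6 − (-10.1) = 1.5
x=8: ŷ = 13 − 3.3·8 = -13.4; e = -12 − (-13.4) = 1.4
x=9: ŷ = 13 − 3.3·9 = -16.7; e = -19.6 − (-16.7) = -2.9
x=10: ŷ = 13 − 3.3·10 = -20; e = -19.9 − (-20) = 0.1
x=12: ŷ = 13 − 3.3·12 = -26.6; e = -26 − (-26.6) = 0.6
Largest |e| is 2.9 at x = 9, residual -2.9.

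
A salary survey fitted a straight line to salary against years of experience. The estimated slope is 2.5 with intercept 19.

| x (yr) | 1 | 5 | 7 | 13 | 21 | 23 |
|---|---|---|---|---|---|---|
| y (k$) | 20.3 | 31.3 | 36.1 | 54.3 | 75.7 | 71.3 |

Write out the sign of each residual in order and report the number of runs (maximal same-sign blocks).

3 runs

x=1: ŷ = 19 + 2.5·1 = 21.5; e = 20.3 − 21.5 = -1.2
x=5: ŷ = 19 + 2.5·5 = 31.5; e = 31.3 − 31.5 = -0.2
x=7: ŷ = 19 + 2.5·7 = 36.5; e = 36.1 − 36.5 = -0.4
x=13: ŷ = 19 + 2.5·13 = 51.5; e = 54.3 − 51.5 = 2.8
x=21: ŷ = 19 + 2.5·21 = 71.5; e = 75.7 − 71.5 = 4.2
x=23: ŷ = 19 + 2.5·23 = 76.5; e = 71.3 − 76.5 = -5.2
Signs: − − − + + −
Runs: −×3, +×2, −×1 → 3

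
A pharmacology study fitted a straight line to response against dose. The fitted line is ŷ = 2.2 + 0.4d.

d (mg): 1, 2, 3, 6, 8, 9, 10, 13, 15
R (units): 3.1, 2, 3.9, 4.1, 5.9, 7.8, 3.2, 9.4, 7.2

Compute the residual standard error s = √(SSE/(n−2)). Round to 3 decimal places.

d=1: ŷ = 2.2 + 0.4·1 = 2.6; e = 3.1 − 2.6 = 0.5
d=2: ŷ = 2.2 + 0.4·2 = 3; e = 2 − 3 = -1
d=3: ŷ = 2.2 + 0.4·3 = 3.4; e = 3.9 − 3.4 = 0.5
d=6: ŷ = 2.2 + 0.4·6 = 4.6; e = 4.1 − 4.6 = -0.5
d=8: ŷ = 2.2 + 0.4·8 = 5.4; e = 5.9 − 5.4 = 0.5
d=9: ŷ = 2.2 + 0.4·9 = 5.8; e = 7.8 − 5.8 = 2
d=10: ŷ = 2.2 + 0.4·10 = 6.2; e = 3.2 − 6.2 = -3
d=13: ŷ = 2.2 + 0.4·13 = 7.4; e = 9.4 − 7.4 = 2
d=15: ŷ = 2.2 + 0.4·15 = 8.2; e = 7.2 − 8.2 = -1
SSE = 0.25 + 1 + 0.25 + 0.25 + 0.25 + 4 + 9 + 4 + 1 = 20
s = √(20/7) = √2.85714 ≈ 1.690

s = 1.690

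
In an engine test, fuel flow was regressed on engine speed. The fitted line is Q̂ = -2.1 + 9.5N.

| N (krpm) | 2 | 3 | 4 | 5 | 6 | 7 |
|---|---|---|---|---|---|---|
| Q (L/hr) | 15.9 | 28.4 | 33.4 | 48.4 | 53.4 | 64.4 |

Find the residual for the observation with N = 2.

Q̂ = -2.1 + 9.5·2 = 16.9
r = 15.9 − 16.9 = -1

r = -1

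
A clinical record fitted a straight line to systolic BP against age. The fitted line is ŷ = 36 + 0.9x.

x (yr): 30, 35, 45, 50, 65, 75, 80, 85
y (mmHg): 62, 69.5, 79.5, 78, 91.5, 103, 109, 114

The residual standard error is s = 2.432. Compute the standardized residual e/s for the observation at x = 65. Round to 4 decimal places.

ŷ = 36 + 0.9·65 = 94.5
e = 91.5 − 94.5 = -3
e/s = -3 / 2.432 = -1.2336

-1.2336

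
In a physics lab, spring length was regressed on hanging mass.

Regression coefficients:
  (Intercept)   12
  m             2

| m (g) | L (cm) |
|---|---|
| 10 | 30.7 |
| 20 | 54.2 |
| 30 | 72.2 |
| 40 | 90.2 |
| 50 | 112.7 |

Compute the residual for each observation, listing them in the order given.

-1.3, 2.2, 0.2, -1.8, 0.7

m=10: L̂ = 12 + 2·10 = 32; r = 30.7 − 32 = -1.3
m=20: L̂ = 12 + 2·20 = 52; r = 54.2 − 52 = 2.2
m=30: L̂ = 12 + 2·30 = 72; r = 72.2 − 72 = 0.2
m=40: L̂ = 12 + 2·40 = 92; r = 90.2 − 92 = -1.8
m=50: L̂ = 12 + 2·50 = 112; r = 112.7 − 112 = 0.7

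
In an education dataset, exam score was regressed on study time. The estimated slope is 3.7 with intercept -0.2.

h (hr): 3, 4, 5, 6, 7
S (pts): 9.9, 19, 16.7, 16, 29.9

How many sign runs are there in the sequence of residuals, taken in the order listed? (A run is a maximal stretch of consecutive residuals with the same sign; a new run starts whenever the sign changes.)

4 runs

h=3: ŷ = -0.2 + 3.7·3 = 10.9; r = 9.9 − 10.9 = -1
h=4: ŷ = -0.2 + 3.7·4 = 14.6; r = 19 − 14.6 = 4.4
h=5: ŷ = -0.2 + 3.7·5 = 18.3; r = 16.7 − 18.3 = -1.6
h=6: ŷ = -0.2 + 3.7·6 = 22; r = 16 − 22 = -6
h=7: ŷ = -0.2 + 3.7·7 = 25.7; r = 29.9 − 25.7 = 4.2
Signs: − + − − +
Runs: −×1, +×1, −×2, +×1 → 4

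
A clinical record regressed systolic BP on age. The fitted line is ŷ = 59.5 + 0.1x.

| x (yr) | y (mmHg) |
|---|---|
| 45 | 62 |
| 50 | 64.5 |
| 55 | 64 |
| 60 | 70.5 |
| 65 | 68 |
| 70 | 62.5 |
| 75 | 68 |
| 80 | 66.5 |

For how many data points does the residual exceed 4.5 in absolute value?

1

x=45: ŷ = 59.5 + 0.1·45 = 64; r = 62 − 64 = -2
x=50: ŷ = 59.5 + 0.1·50 = 64.5; r = 64.5 − 64.5 = 0
x=55: ŷ = 59.5 + 0.1·55 = 65; r = 64 − 65 = -1
x=60: ŷ = 59.5 + 0.1·60 = 65.5; r = 70.5 − 65.5 = 5
x=65: ŷ = 59.5 + 0.1·65 = 66; r = 68 − 66 = 2
x=70: ŷ = 59.5 + 0.1·70 = 66.5; r = 62.5 − 66.5 = -4
x=75: ŷ = 59.5 + 0.1·75 = 67; r = 68 − 67 = 1
x=80: ŷ = 59.5 + 0.1·80 = 67.5; r = 66.5 − 67.5 = -1
|r| > 4.5: x=60 (|r|=5) → 1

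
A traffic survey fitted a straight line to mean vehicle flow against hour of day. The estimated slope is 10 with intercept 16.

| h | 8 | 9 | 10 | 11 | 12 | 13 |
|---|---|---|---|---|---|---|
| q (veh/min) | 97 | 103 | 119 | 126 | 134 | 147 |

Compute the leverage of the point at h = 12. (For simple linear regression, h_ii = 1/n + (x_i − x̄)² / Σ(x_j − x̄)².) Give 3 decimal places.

h = 0.295

h̄ = (8 + 9 + 10 + 11 + 12 + 13)/6 = 10.5
Σ(h − h̄)² = 6.25 + 2.25 + 0.25 + 0.25 + 2.25 + 6.25 = 17.5
h = 1/6 + (1.5)²/17.5 = 0.166667 + 0.128571 = 0.295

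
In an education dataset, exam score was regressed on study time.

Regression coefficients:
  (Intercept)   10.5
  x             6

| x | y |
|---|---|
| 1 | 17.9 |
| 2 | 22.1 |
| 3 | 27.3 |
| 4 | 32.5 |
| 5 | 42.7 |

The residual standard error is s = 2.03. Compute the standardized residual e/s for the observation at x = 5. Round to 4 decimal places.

ŷ = 10.5 + 6·5 = 40.5
e = 42.7 − 40.5 = 2.2
e/s = 2.2 / 2.03 = 1.0837

1.0837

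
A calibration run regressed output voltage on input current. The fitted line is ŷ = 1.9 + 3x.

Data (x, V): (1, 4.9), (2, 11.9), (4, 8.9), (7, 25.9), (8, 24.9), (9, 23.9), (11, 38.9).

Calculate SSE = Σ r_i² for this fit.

SSE = 92

x=1: ŷ = 1.9 + 3·1 = 4.9; r = 4.9 − 4.9 = 0
x=2: ŷ = 1.9 + 3·2 = 7.9; r = 11.9 − 7.9 = 4
x=4: ŷ = 1.9 + 3·4 = 13.9; r = 8.9 − 13.9 = -5
x=7: ŷ = 1.9 + 3·7 = 22.9; r = 25.9 − 22.9 = 3
x=8: ŷ = 1.9 + 3·8 = 25.9; r = 24.9 − 25.9 = -1
x=9: ŷ = 1.9 + 3·9 = 28.9; r = 23.9 − 28.9 = -5
x=11: ŷ = 1.9 + 3·11 = 34.9; r = 38.9 − 34.9 = 4
SSE = 0 + 16 + 25 + 9 + 1 + 25 + 16 = 92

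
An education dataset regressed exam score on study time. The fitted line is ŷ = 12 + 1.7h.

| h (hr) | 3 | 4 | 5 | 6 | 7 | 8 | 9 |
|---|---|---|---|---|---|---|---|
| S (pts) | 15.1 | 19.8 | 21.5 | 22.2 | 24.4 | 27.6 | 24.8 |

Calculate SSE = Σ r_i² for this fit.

SSE = 16.5

h=3: ŷ = 12 + 1.7·3 = 17.1; r = 15.1 − 17.1 = -2
h=4: ŷ = 12 + 1.7·4 = 18.8; r = 19.8 − 18.8 = 1
h=5: ŷ = 12 + 1.7·5 = 20.5; r = 21.5 − 20.5 = 1
h=6: ŷ = 12 + 1.7·6 = 22.2; r = 22.2 − 22.2 = 0
h=7: ŷ = 12 + 1.7·7 = 23.9; r = 24.4 − 23.9 = 0.5
h=8: ŷ = 12 + 1.7·8 = 25.6; r = 27.6 − 25.6 = 2
h=9: ŷ = 12 + 1.7·9 = 27.3; r = 24.8 − 27.3 = -2.5
SSE = 4 + 1 + 1 + 0 + 0.25 + 4 + 6.25 = 16.5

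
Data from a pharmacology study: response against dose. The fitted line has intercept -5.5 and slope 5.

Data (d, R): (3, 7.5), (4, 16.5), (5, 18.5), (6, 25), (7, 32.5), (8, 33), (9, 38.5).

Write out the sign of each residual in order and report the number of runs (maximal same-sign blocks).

5 runs

d=3: R̂ = -5.5 + 5·3 = 9.5; e = 7.5 − 9.5 = -2
d=4: R̂ = -5.5 + 5·4 = 14.5; e = 16.5 − 14.5 = 2
d=5: R̂ = -5.5 + 5·5 = 19.5; e = 18.5 − 19.5 = -1
d=6: R̂ = -5.5 + 5·6 = 24.5; e = 25 − 24.5 = 0.5
d=7: R̂ = -5.5 + 5·7 = 29.5; e = 32.5 − 29.5 = 3
d=8: R̂ = -5.5 + 5·8 = 34.5; e = 33 − 34.5 = -1.5
d=9: R̂ = -5.5 + 5·9 = 39.5; e = 38.5 − 39.5 = -1
Signs: − + − + + − −
Runs: −×1, +×1, −×1, +×2, −×2 → 5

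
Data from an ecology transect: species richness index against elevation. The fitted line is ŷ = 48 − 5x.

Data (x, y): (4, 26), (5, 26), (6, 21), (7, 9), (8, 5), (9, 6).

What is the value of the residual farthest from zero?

r = -4

x=4: ŷ = 48 − 5·4 = 28; r = 26 − 28 = -2
x=5: ŷ = 48 − 5·5 = 23; r = 26 − 23 = 3
x=6: ŷ = 48 − 5·6 = 18; r = 21 − 18 = 3
x=7: ŷ = 48 − 5·7 = 13; r = 9 − 13 = -4
x=8: ŷ = 48 − 5·8 = 8; r = 5 − 8 = -3
x=9: ŷ = 48 − 5·9 = 3; r = 6 − 3 = 3
Largest |r| is 4 at x = 7, residual -4.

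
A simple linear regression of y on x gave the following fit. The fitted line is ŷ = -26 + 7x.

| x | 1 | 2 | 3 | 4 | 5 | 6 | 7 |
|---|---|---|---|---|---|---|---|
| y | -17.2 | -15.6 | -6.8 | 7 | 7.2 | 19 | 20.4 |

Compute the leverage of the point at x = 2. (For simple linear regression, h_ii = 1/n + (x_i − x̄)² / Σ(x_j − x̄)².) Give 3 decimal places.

x̄ = (1 + 2 + 3 + 4 + 5 + 6 + 7)/7 = 4
Σ(x − x̄)² = 9 + 4 + 1 + 0 + 1 + 4 + 9 = 28
h = 1/7 + (-2)²/28 = 0.142857 + 0.142857 = 0.286

h = 0.286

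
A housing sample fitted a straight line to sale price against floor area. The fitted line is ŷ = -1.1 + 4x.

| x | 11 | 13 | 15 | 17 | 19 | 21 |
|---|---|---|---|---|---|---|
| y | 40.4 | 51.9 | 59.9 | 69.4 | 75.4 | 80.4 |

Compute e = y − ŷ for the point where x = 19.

e = 0.5

ŷ = -1.1 + 4·19 = 74.9
e = 75.4 − 74.9 = 0.5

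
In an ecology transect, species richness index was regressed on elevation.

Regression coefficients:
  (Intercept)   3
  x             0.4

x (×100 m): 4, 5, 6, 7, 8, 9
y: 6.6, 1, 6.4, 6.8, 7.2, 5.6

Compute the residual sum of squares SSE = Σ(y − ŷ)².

x=4: ŷ = 3 + 0.4·4 = 4.6; r = 6.6 − 4.6 = 2
x=5: ŷ = 3 + 0.4·5 = 5; r = 1 − 5 = -4
x=6: ŷ = 3 + 0.4·6 = 5.4; r = 6.4 − 5.4 = 1
x=7: ŷ = 3 + 0.4·7 = 5.8; r = 6.8 − 5.8 = 1
x=8: ŷ = 3 + 0.4·8 = 6.2; r = 7.2 − 6.2 = 1
x=9: ŷ = 3 + 0.4·9 = 6.6; r = 5.6 − 6.6 = -1
SSE = 4 + 16 + 1 + 1 + 1 + 1 = 24

SSE = 24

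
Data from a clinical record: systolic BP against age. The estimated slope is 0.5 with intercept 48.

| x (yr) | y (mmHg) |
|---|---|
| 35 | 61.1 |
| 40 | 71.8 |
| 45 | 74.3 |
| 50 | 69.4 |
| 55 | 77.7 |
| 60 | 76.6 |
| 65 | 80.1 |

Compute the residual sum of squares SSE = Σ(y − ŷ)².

x=35: ŷ = 48 + 0.5·35 = 65.5; e = 61.1 − 65.5 = -4.4
x=40: ŷ = 48 + 0.5·40 = 68; e = 71.8 − 68 = 3.8
x=45: ŷ = 48 + 0.5·45 = 70.5; e = 74.3 − 70.5 = 3.8
x=50: ŷ = 48 + 0.5·50 = 73; e = 69.4 − 73 = -3.6
x=55: ŷ = 48 + 0.5·55 = 75.5; e = 77.7 − 75.5 = 2.2
x=60: ŷ = 48 + 0.5·60 = 78; e = 76.6 − 78 = -1.4
x=65: ŷ = 48 + 0.5·65 = 80.5; e = 80.1 − 80.5 = -0.4
SSE = 19.36 + 14.44 + 14.44 + 12.96 + 4.84 + 1.96 + 0.16 = 68.16

SSE = 68.16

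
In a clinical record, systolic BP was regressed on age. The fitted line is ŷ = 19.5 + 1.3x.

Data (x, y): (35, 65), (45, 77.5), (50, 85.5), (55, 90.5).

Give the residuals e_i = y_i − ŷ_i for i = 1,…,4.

0, -0.5, 1, -0.5

x=35: ŷ = 19.5 + 1.3·35 = 65; e = 65 − 65 = 0
x=45: ŷ = 19.5 + 1.3·45 = 78; e = 77.5 − 78 = -0.5
x=50: ŷ = 19.5 + 1.3·50 = 84.5; e = 85.5 − 84.5 = 1
x=55: ŷ = 19.5 + 1.3·55 = 91; e = 90.5 − 91 = -0.5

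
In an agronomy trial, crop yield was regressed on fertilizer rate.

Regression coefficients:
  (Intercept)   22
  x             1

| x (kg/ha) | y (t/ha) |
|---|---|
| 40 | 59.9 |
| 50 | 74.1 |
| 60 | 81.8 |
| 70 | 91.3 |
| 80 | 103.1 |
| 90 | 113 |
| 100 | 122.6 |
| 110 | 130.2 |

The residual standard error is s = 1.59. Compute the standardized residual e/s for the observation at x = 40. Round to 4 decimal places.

ŷ = 22 + 40 = 62
e = 59.9 − 62 = -2.1
e/s = -2.1 / 1.59 = -1.3208

-1.3208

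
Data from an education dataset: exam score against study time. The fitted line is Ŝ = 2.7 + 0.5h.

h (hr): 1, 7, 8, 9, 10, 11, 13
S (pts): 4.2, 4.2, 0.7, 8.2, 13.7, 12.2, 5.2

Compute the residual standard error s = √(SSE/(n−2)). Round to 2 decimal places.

h=1: Ŝ = 2.7 + 0.5·1 = 3.2; e = 4.2 − 3.2 = 1
h=7: Ŝ = 2.7 + 0.5·7 = 6.2; e = 4.2 − 6.2 = -2
h=8: Ŝ = 2.7 + 0.5·8 = 6.7; e = 0.7 − 6.7 = -6
h=9: Ŝ = 2.7 + 0.5·9 = 7.2; e = 8.2 − 7.2 = 1
h=10: Ŝ = 2.7 + 0.5·10 = 7.7; e = 13.7 − 7.7 = 6
h=11: Ŝ = 2.7 + 0.5·11 = 8.2; e = 12.2 − 8.2 = 4
h=13: Ŝ = 2.7 + 0.5·13 = 9.2; e = 5.2 − 9.2 = -4
SSE = 1 + 4 + 36 + 1 + 36 + 16 + 16 = 110
s = √(110/5) = √22 ≈ 4.69

s = 4.69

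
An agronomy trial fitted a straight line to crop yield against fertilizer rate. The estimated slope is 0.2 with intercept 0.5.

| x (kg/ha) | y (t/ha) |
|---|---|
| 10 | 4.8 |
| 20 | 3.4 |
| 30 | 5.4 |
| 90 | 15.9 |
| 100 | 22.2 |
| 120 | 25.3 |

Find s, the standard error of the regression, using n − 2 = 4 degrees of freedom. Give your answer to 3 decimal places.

x=10: ŷ = 0.5 + 0.2·10 = 2.5; r = 4.8 − 2.5 = 2.3
x=20: ŷ = 0.5 + 0.2·20 = 4.5; r = 3.4 − 4.5 = -1.1
x=30: ŷ = 0.5 + 0.2·30 = 6.5; r = 5.4 − 6.5 = -1.1
x=90: ŷ = 0.5 + 0.2·90 = 18.5; r = 15.9 − 18.5 = -2.6
x=100: ŷ = 0.5 + 0.2·100 = 20.5; r = 22.2 − 20.5 = 1.7
x=120: ŷ = 0.5 + 0.2·120 = 24.5; r = 25.3 − 24.5 = 0.8
SSE = 5.29 + 1.21 + 1.21 + 6.76 + 2.89 + 0.64 = 18
s = √(18/4) = √4.5 ≈ 2.121

s = 2.121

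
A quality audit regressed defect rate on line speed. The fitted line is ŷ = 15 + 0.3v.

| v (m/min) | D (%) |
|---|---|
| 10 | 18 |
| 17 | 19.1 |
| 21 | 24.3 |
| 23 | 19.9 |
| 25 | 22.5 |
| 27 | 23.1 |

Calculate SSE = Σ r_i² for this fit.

SSE = 14

v=10: ŷ = 15 + 0.3·10 = 18; r = 18 − 18 = 0
v=17: ŷ = 15 + 0.3·17 = 20.1; r = 19.1 − 20.1 = -1
v=21: ŷ = 15 + 0.3·21 = 21.3; r = 24.3 − 21.3 = 3
v=23: ŷ = 15 + 0.3·23 = 21.9; r = 19.9 − 21.9 = -2
v=25: ŷ = 15 + 0.3·25 = 22.5; r = 22.5 − 22.5 = 0
v=27: ŷ = 15 + 0.3·27 = 23.1; r = 23.1 − 23.1 = 0
SSE = 0 + 1 + 9 + 4 + 0 + 0 = 14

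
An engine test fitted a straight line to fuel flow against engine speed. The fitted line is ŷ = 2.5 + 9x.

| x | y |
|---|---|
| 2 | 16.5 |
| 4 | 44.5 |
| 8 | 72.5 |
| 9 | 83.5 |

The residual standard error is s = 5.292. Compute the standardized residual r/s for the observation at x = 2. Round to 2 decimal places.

-0.76

ŷ = 2.5 + 9·2 = 20.5
r = 16.5 − 20.5 = -4
r/s = -4 / 5.292 = -0.76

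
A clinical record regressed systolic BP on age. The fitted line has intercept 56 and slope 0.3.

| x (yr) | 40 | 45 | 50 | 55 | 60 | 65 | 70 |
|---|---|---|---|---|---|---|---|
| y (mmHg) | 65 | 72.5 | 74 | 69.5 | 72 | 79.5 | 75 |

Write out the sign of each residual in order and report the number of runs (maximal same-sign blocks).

x=40: ŷ = 56 + 0.3·40 = 68; e = 65 − 68 = -3
x=45: ŷ = 56 + 0.3·45 = 69.5; e = 72.5 − 69.5 = 3
x=50: ŷ = 56 + 0.3·50 = 71; e = 74 − 71 = 3
x=55: ŷ = 56 + 0.3·55 = 72.5; e = 69.5 − 72.5 = -3
x=60: ŷ = 56 + 0.3·60 = 74; e = 72 − 74 = -2
x=65: ŷ = 56 + 0.3·65 = 75.5; e = 79.5 − 75.5 = 4
x=70: ŷ = 56 + 0.3·70 = 77; e = 75 − 77 = -2
Signs: − + + − − + −
Runs: −×1, +×2, −×2, +×1, −×1 → 5

5 runs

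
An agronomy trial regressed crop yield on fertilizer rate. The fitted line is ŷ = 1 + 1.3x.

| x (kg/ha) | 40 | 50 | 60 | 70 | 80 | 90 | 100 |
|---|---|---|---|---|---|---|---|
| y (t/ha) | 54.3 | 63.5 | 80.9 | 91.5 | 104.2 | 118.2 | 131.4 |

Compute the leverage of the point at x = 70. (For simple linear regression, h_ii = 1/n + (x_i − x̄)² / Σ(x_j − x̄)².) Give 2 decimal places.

x̄ = (40 + 50 + 60 + 70 + 80 + 90 + 100)/7 = 70
Σ(x − x̄)² = 900 + 400 + 100 + 0 + 100 + 400 + 900 = 2800
h = 1/7 + (0)²/2800 = 0.142857 + 0 = 0.14

h = 0.14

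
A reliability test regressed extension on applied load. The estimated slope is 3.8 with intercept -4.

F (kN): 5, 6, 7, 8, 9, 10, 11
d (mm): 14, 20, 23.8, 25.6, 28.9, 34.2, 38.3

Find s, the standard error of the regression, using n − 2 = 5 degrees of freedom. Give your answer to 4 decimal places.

F=5: d̂ = -4 + 3.8·5 = 15; r = 14 − 15 = -1
F=6: d̂ = -4 + 3.8·6 = 18.8; r = 20 − 18.8 = 1.2
F=7: d̂ = -4 + 3.8·7 = 22.6; r = 23.8 − 22.6 = 1.2
F=8: d̂ = -4 + 3.8·8 = 26.4; r = 25.6 − 26.4 = -0.8
F=9: d̂ = -4 + 3.8·9 = 30.2; r = 28.9 − 30.2 = -1.3
F=10: d̂ = -4 + 3.8·10 = 34; r = 34.2 − 34 = 0.2
F=11: d̂ = -4 + 3.8·11 = 37.8; r = 38.3 − 37.8 = 0.5
SSE = 1 + 1.44 + 1.44 + 0.64 + 1.69 + 0.04 + 0.25 = 6.5
s = √(6.5/5) = √1.3 ≈ 1.1402

s = 1.1402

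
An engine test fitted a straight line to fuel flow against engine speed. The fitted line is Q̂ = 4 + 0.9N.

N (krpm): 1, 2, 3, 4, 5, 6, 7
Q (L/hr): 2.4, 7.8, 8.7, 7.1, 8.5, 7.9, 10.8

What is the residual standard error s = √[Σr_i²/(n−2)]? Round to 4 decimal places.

s = 1.8439

N=1: Q̂ = 4 + 0.9·1 = 4.9; r = 2.4 − 4.9 = -2.5
N=2: Q̂ = 4 + 0.9·2 = 5.8; r = 7.8 − 5.8 = 2
N=3: Q̂ = 4 + 0.9·3 = 6.7; r = 8.7 − 6.7 = 2
N=4: Q̂ = 4 + 0.9·4 = 7.6; r = 7.1 − 7.6 = -0.5
N=5: Q̂ = 4 + 0.9·5 = 8.5; r = 8.5 − 8.5 = 0
N=6: Q̂ = 4 + 0.9·6 = 9.4; r = 7.9 − 9.4 = -1.5
N=7: Q̂ = 4 + 0.9·7 = 10.3; r = 10.8 − 10.3 = 0.5
SSE = 6.25 + 4 + 4 + 0.25 + 0 + 2.25 + 0.25 = 17
s = √(17/5) = √3.4 ≈ 1.8439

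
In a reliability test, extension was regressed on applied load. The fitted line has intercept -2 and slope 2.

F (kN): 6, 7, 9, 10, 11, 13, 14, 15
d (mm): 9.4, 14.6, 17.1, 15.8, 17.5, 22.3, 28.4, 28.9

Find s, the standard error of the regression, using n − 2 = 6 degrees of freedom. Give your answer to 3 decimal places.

s = 2.194

F=6: ŷ = -2 + 2·6 = 10; r = 9.4 − 10 = -0.6
F=7: ŷ = -2 + 2·7 = 12; r = 14.6 − 12 = 2.6
F=9: ŷ = -2 + 2·9 = 16; r = 17.1 − 16 = 1.1
F=10: ŷ = -2 + 2·10 = 18; r = 15.8 − 18 = -2.2
F=11: ŷ = -2 + 2·11 = 20; r = 17.5 − 20 = -2.5
F=13: ŷ = -2 + 2·13 = 24; r = 22.3 − 24 = -1.7
F=14: ŷ = -2 + 2·14 = 26; r = 28.4 − 26 = 2.4
F=15: ŷ = -2 + 2·15 = 28; r = 28.9 − 28 = 0.9
SSE = 0.36 + 6.76 + 1.21 + 4.84 + 6.25 + 2.89 + 5.76 + 0.81 = 28.88
s = √(28.88/6) = √4.81333 ≈ 2.194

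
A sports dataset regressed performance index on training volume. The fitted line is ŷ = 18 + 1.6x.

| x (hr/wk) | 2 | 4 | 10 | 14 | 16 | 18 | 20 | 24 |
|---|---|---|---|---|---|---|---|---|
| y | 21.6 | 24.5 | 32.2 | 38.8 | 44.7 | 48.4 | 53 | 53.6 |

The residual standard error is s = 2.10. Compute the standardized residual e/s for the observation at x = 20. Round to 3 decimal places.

ŷ = 18 + 1.6·20 = 50
e = 53 − 50 = 3
e/s = 3 / 2.10 = 1.429

1.429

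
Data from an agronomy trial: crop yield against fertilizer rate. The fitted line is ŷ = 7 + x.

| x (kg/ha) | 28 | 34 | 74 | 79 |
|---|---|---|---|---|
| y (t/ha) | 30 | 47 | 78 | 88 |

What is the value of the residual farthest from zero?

e = 6

x=28: ŷ = 7 + 28 = 35; e = 30 − 35 = -5
x=34: ŷ = 7 + 34 = 41; e = 47 − 41 = 6
x=74: ŷ = 7 + 74 = 81; e = 78 − 81 = -3
x=79: ŷ = 7 + 79 = 86; e = 88 − 86 = 2
Largest |e| is 6 at x = 34, residual 6.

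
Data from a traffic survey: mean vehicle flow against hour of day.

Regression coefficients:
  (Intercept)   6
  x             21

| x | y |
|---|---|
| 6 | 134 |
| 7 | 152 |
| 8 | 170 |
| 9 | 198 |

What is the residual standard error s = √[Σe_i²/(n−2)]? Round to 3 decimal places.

s = 3.873

x=6: ŷ = 6 + 21·6 = 132; e = 134 − 132 = 2
x=7: ŷ = 6 + 21·7 = 153; e = 152 − 153 = -1
x=8: ŷ = 6 + 21·8 = 174; e = 170 − 174 = -4
x=9: ŷ = 6 + 21·9 = 195; e = 198 − 195 = 3
SSE = 4 + 1 + 16 + 9 = 30
s = √(30/2) = √15 ≈ 3.873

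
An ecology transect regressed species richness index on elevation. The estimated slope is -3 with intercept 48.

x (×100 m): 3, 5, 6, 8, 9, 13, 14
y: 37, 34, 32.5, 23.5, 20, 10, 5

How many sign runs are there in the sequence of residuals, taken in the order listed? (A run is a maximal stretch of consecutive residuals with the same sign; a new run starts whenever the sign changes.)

5 runs

x=3: ŷ = 48 − 3·3 = 39; r = 37 − 39 = -2
x=5: ŷ = 48 − 3·5 = 33; r = 34 − 33 = 1
x=6: ŷ = 48 − 3·6 = 30; r = 32.5 − 30 = 2.5
x=8: ŷ = 48 − 3·8 = 24; r = 23.5 − 24 = -0.5
x=9: ŷ = 48 − 3·9 = 21; r = 20 − 21 = -1
x=13: ŷ = 48 − 3·13 = 9; r = 10 − 9 = 1
x=14: ŷ = 48 − 3·14 = 6; r = 5 − 6 = -1
Signs: − + + − − + −
Runs: −×1, +×2, −×2, +×1, −×1 → 5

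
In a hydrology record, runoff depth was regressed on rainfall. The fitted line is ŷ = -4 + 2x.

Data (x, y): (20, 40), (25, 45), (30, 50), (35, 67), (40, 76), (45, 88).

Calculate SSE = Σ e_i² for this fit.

SSE = 58

x=20: ŷ = -4 + 2·20 = 36; e = 40 − 36 = 4
x=25: ŷ = -4 + 2·25 = 46; e = 45 − 46 = -1
x=30: ŷ = -4 + 2·30 = 56; e = 50 − 56 = -6
x=35: ŷ = -4 + 2·35 = 66; e = 67 − 66 = 1
x=40: ŷ = -4 + 2·40 = 76; e = 76 − 76 = 0
x=45: ŷ = -4 + 2·45 = 86; e = 88 − 86 = 2
SSE = 16 + 1 + 36 + 1 + 0 + 4 = 58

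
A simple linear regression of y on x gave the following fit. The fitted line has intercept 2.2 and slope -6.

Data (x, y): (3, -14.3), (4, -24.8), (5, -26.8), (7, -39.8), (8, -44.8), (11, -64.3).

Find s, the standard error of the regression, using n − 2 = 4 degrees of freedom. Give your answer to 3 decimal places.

s = 1.837

x=3: ŷ = 2.2 − 6·3 = -15.8; e = -14.3 − (-15.8) = 1.5
x=4: ŷ = 2.2 − 6·4 = -21.8; e = -24.8 − (-21.8) = -3
x=5: ŷ = 2.2 − 6·5 = -27.8; e = -26.8 − (-27.8) = 1
x=7: ŷ = 2.2 − 6·7 = -39.8; e = -39.8 − (-39.8) = 0
x=8: ŷ = 2.2 − 6·8 = -45.8; e = -44.8 − (-45.8) = 1
x=11: ŷ = 2.2 − 6·11 = -63.8; e = -64.3 − (-63.8) = -0.5
SSE = 2.25 + 9 + 1 + 0 + 1 + 0.25 = 13.5
s = √(13.5/4) = √3.375 ≈ 1.837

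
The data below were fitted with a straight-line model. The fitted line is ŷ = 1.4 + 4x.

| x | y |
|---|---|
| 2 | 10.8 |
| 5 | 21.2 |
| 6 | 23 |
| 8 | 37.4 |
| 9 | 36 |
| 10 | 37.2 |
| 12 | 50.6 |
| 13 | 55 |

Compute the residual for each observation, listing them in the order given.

x=2: ŷ = 1.4 + 4·2 = 9.4; r = 10.8 − 9.4 = 1.4
x=5: ŷ = 1.4 + 4·5 = 21.4; r = 21.2 − 21.4 = -0.2
x=6: ŷ = 1.4 + 4·6 = 25.4; r = 23 − 25.4 = -2.4
x=8: ŷ = 1.4 + 4·8 = 33.4; r = 37.4 − 33.4 = 4
x=9: ŷ = 1.4 + 4·9 = 37.4; r = 36 − 37.4 = -1.4
x=10: ŷ = 1.4 + 4·10 = 41.4; r = 37.2 − 41.4 = -4.2
x=12: ŷ = 1.4 + 4·12 = 49.4; r = 50.6 − 49.4 = 1.2
x=13: ŷ = 1.4 + 4·13 = 53.4; r = 55 − 53.4 = 1.6

1.4, -0.2, -2.4, 4, -1.4, -4.2, 1.2, 1.6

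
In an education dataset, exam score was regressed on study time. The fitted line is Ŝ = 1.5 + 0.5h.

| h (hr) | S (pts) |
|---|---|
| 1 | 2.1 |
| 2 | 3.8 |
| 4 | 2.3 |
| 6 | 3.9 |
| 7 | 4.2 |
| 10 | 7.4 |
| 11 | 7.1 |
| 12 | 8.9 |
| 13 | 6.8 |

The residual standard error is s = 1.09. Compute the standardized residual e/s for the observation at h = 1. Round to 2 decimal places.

Ŝ = 1.5 + 0.5·1 = 2
e = 2.1 − 2 = 0.1
e/s = 0.1 / 1.09 = 0.09

0.09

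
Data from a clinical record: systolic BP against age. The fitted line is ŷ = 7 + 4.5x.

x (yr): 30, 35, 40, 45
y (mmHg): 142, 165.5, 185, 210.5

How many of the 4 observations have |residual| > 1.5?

1

x=30: ŷ = 7 + 4.5·30 = 142; r = 142 − 142 = 0
x=35: ŷ = 7 + 4.5·35 = 164.5; r = 165.5 − 164.5 = 1
x=40: ŷ = 7 + 4.5·40 = 187; r = 185 − 187 = -2
x=45: ŷ = 7 + 4.5·45 = 209.5; r = 210.5 − 209.5 = 1
|r| > 1.5: x=40 (|r|=2) → 1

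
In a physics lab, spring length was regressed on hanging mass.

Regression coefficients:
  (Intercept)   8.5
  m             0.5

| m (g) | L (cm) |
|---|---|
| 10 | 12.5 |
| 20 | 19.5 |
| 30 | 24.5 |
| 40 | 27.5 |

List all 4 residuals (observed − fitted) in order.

m=10: ŷ = 8.5 + 0.5·10 = 13.5; r = 12.5 − 13.5 = -1
m=20: ŷ = 8.5 + 0.5·20 = 18.5; r = 19.5 − 18.5 = 1
m=30: ŷ = 8.5 + 0.5·30 = 23.5; r = 24.5 − 23.5 = 1
m=40: ŷ = 8.5 + 0.5·40 = 28.5; r = 27.5 − 28.5 = -1

-1, 1, 1, -1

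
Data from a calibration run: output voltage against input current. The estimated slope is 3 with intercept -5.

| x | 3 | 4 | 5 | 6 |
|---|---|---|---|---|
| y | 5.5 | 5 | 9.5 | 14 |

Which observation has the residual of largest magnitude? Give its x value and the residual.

x=3: ŷ = -5 + 3·3 = 4; r = 5.5 − 4 = 1.5
x=4: ŷ = -5 + 3·4 = 7; r = 5 − 7 = -2
x=5: ŷ = -5 + 3·5 = 10; r = 9.5 − 10 = -0.5
x=6: ŷ = -5 + 3·6 = 13; r = 14 − 13 = 1
Largest |r| is 2 at x = 4, residual -2.

x = 4, r = -2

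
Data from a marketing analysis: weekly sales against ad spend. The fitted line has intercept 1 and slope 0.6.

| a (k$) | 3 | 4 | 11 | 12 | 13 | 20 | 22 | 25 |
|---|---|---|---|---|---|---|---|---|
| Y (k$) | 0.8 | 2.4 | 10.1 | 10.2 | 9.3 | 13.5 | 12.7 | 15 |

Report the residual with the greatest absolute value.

a=3: ŷ = 1 + 0.6·3 = 2.8; r = 0.8 − 2.8 = -2
a=4: ŷ = 1 + 0.6·4 = 3.4; r = 2.4 − 3.4 = -1
a=11: ŷ = 1 + 0.6·11 = 7.6; r = 10.1 − 7.6 = 2.5
a=12: ŷ = 1 + 0.6·12 = 8.2; r = 10.2 − 8.2 = 2
a=13: ŷ = 1 + 0.6·13 = 8.8; r = 9.3 − 8.8 = 0.5
a=20: ŷ = 1 + 0.6·20 = 13; r = 13.5 − 13 = 0.5
a=22: ŷ = 1 + 0.6·22 = 14.2; r = 12.7 − 14.2 = -1.5
a=25: ŷ = 1 + 0.6·25 = 16; r = 15 − 16 = -1
Largest |r| is 2.5 at a = 11, residual 2.5.

r = 2.5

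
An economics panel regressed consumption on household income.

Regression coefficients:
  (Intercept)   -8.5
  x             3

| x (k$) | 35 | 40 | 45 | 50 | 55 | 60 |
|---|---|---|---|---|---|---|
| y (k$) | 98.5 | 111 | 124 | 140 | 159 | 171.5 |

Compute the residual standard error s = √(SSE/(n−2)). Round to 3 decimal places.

x=35: ŷ = -8.5 + 3·35 = 96.5; r = 98.5 − 96.5 = 2
x=40: ŷ = -8.5 + 3·40 = 111.5; r = 111 − 111.5 = -0.5
x=45: ŷ = -8.5 + 3·45 = 126.5; r = 124 − 126.5 = -2.5
x=50: ŷ = -8.5 + 3·50 = 141.5; r = 140 − 141.5 = -1.5
x=55: ŷ = -8.5 + 3·55 = 156.5; r = 159 − 156.5 = 2.5
x=60: ŷ = -8.5 + 3·60 = 171.5; r = 171.5 − 171.5 = 0
SSE = 4 + 0.25 + 6.25 + 2.25 + 6.25 + 0 = 19
s = √(19/4) = √4.75 ≈ 2.179

s = 2.179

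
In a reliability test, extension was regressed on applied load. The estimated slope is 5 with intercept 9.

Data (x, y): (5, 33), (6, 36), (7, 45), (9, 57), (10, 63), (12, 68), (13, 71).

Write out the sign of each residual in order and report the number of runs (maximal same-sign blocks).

x=5: ŷ = 9 + 5·5 = 34; r = 33 − 34 = -1
x=6: ŷ = 9 + 5·6 = 39; r = 36 − 39 = -3
x=7: ŷ = 9 + 5·7 = 44; r = 45 − 44 = 1
x=9: ŷ = 9 + 5·9 = 54; r = 57 − 54 = 3
x=10: ŷ = 9 + 5·10 = 59; r = 63 − 59 = 4
x=12: ŷ = 9 + 5·12 = 69; r = 68 − 69 = -1
x=13: ŷ = 9 + 5·13 = 74; r = 71 − 74 = -3
Signs: − − + + + − −
Runs: −×2, +×3, −×2 → 3

3 runs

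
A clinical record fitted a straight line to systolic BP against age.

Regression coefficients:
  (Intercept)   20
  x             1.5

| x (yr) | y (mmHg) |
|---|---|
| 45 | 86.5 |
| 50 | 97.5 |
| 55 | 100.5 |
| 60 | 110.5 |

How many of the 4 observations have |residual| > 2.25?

x=45: ŷ = 20 + 1.5·45 = 87.5; e = 86.5 − 87.5 = -1
x=50: ŷ = 20 + 1.5·50 = 95; e = 97.5 − 95 = 2.5
x=55: ŷ = 20 + 1.5·55 = 102.5; e = 100.5 − 102.5 = -2
x=60: ŷ = 20 + 1.5·60 = 110; e = 110.5 − 110 = 0.5
|e| > 2.25: x=50 (|e|=2.5) → 1

1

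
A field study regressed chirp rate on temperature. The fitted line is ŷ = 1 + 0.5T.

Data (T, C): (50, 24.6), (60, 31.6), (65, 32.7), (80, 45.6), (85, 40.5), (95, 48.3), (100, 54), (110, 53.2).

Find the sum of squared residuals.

T=50: ŷ = 1 + 0.5·50 = 26; r = 24.6 − 26 = -1.4
T=60: ŷ = 1 + 0.5·60 = 31; r = 31.6 − 31 = 0.6
T=65: ŷ = 1 + 0.5·65 = 33.5; r = 32.7 − 33.5 = -0.8
T=80: ŷ = 1 + 0.5·80 = 41; r = 45.6 − 41 = 4.6
T=85: ŷ = 1 + 0.5·85 = 43.5; r = 40.5 − 43.5 = -3
T=95: ŷ = 1 + 0.5·95 = 48.5; r = 48.3 − 48.5 = -0.2
T=100: ŷ = 1 + 0.5·100 = 51; r = 54 − 51 = 3
T=110: ŷ = 1 + 0.5·110 = 56; r = 53.2 − 56 = -2.8
SSE = 1.96 + 0.36 + 0.64 + 21.16 + 9 + 0.04 + 9 + 7.84 = 50

SSE = 50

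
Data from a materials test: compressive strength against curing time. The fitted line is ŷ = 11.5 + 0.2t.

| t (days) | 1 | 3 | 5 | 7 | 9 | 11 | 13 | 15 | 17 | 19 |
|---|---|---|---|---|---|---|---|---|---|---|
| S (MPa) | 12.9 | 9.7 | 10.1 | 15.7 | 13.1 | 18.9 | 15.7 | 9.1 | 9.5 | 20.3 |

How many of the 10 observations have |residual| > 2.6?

t=1: ŷ = 11.5 + 0.2·1 = 11.7; r = 12.9 − 11.7 = 1.2
t=3: ŷ = 11.5 + 0.2·3 = 12.1; r = 9.7 − 12.1 = -2.4
t=5: ŷ = 11.5 + 0.2·5 = 12.5; r = 10.1 − 12.5 = -2.4
t=7: ŷ = 11.5 + 0.2·7 = 12.9; r = 15.7 − 12.9 = 2.8
t=9: ŷ = 11.5 + 0.2·9 = 13.3; r = 13.1 − 13.3 = -0.2
t=11: ŷ = 11.5 + 0.2·11 = 13.7; r = 18.9 − 13.7 = 5.2
t=13: ŷ = 11.5 + 0.2·13 = 14.1; r = 15.7 − 14.1 = 1.6
t=15: ŷ = 11.5 + 0.2·15 = 14.5; r = 9.1 − 14.5 = -5.4
t=17: ŷ = 11.5 + 0.2·17 = 14.9; r = 9.5 − 14.9 = -5.4
t=19: ŷ = 11.5 + 0.2·19 = 15.3; r = 20.3 − 15.3 = 5
|r| > 2.6: t=7 (|r|=2.8), t=11 (|r|=5.2), t=15 (|r|=5.4), t=17 (|r|=5.4), t=19 (|r|=5) → 5

5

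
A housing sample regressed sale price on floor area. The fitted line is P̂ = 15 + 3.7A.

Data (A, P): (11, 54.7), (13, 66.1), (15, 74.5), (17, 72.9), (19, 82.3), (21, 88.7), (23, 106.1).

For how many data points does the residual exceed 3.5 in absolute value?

A=11: P̂ = 15 + 3.7·11 = 55.7; r = 54.7 − 55.7 = -1
A=13: P̂ = 15 + 3.7·13 = 63.1; r = 66.1 − 63.1 = 3
A=15: P̂ = 15 + 3.7·15 = 70.5; r = 74.5 − 70.5 = 4
A=17: P̂ = 15 + 3.7·17 = 77.9; r = 72.9 − 77.9 = -5
A=19: P̂ = 15 + 3.7·19 = 85.3; r = 82.3 − 85.3 = -3
A=21: P̂ = 15 + 3.7·21 = 92.7; r = 88.7 − 92.7 = -4
A=23: P̂ = 15 + 3.7·23 = 100.1; r = 106.1 − 100.1 = 6
|r| > 3.5: A=15 (|r|=4), A=17 (|r|=5), A=21 (|r|=4), A=23 (|r|=6) → 4

4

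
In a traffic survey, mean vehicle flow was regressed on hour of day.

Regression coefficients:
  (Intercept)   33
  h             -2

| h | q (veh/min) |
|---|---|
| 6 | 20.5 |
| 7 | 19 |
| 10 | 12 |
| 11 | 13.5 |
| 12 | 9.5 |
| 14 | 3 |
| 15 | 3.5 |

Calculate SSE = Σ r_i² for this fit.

SSE = 12

h=6: ŷ = 33 − 2·6 = 21; r = 20.5 − 21 = -0.5
h=7: ŷ = 33 − 2·7 = 19; r = 19 − 19 = 0
h=10: ŷ = 33 − 2·10 = 13; r = 12 − 13 = -1
h=11: ŷ = 33 − 2·11 = 11; r = 13.5 − 11 = 2.5
h=12: ŷ = 33 − 2·12 = 9; r = 9.5 − 9 = 0.5
h=14: ŷ = 33 − 2·14 = 5; r = 3 − 5 = -2
h=15: ŷ = 33 − 2·15 = 3; r = 3.5 − 3 = 0.5
SSE = 0.25 + 0 + 1 + 6.25 + 0.25 + 4 + 0.25 = 12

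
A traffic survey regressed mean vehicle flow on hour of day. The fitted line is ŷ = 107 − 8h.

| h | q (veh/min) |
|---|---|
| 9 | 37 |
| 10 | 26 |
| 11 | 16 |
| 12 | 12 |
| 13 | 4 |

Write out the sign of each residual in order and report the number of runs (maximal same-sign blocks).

h=9: ŷ = 107 − 8·9 = 35; r = 37 − 35 = 2
h=10: ŷ = 107 − 8·10 = 27; r = 26 − 27 = -1
h=11: ŷ = 107 − 8·11 = 19; r = 16 − 19 = -3
h=12: ŷ = 107 − 8·12 = 11; r = 12 − 11 = 1
h=13: ŷ = 107 − 8·13 = 3; r = 4 − 3 = 1
Signs: + − − + +
Runs: +×1, −×2, +×2 → 3

3 runs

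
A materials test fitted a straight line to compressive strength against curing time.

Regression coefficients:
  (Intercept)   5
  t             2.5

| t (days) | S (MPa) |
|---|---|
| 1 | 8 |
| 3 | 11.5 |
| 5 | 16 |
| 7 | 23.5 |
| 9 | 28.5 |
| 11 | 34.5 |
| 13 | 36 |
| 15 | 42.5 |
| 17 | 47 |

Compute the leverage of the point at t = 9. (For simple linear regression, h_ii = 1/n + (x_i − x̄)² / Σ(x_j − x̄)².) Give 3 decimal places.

t̄ = (1 + 3 + 5 + 7 + 9 + 11 + 13 + 15 + 17)/9 = 9
Σ(t − t̄)² = 64 + 36 + 16 + 4 + 0 + 4 + 16 + 36 + 64 = 240
h = 1/9 + (0)²/240 = 0.111111 + 0 = 0.111

h = 0.111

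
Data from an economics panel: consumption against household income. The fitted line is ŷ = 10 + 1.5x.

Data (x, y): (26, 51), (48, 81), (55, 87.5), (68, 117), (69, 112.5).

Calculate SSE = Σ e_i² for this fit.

x=26: ŷ = 10 + 1.5·26 = 49; e = 51 − 49 = 2
x=48: ŷ = 10 + 1.5·48 = 82; e = 81 − 82 = -1
x=55: ŷ = 10 + 1.5·55 = 92.5; e = 87.5 − 92.5 = -5
x=68: ŷ = 10 + 1.5·68 = 112; e = 117 − 112 = 5
x=69: ŷ = 10 + 1.5·69 = 113.5; e = 112.5 − 113.5 = -1
SSE = 4 + 1 + 25 + 25 + 1 = 56

SSE = 56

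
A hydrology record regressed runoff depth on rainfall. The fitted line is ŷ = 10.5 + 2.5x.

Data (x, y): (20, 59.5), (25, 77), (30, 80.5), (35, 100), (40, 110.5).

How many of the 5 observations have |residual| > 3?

2

x=20: ŷ = 10.5 + 2.5·20 = 60.5; e = 59.5 − 60.5 = -1
x=25: ŷ = 10.5 + 2.5·25 = 73; e = 77 − 73 = 4
x=30: ŷ = 10.5 + 2.5·30 = 85.5; e = 80.5 − 85.5 = -5
x=35: ŷ = 10.5 + 2.5·35 = 98; e = 100 − 98 = 2
x=40: ŷ = 10.5 + 2.5·40 = 110.5; e = 110.5 − 110.5 = 0
|e| > 3: x=25 (|e|=4), x=30 (|e|=5) → 2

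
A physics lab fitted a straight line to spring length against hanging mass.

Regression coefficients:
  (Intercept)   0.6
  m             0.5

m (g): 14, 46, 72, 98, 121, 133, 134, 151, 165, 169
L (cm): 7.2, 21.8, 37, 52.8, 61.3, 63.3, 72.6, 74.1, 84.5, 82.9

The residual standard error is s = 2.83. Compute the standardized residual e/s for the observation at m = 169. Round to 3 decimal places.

-0.777

ŷ = 0.6 + 0.5·169 = 85.1
e = 82.9 − 85.1 = -2.2
e/s = -2.2 / 2.83 = -0.777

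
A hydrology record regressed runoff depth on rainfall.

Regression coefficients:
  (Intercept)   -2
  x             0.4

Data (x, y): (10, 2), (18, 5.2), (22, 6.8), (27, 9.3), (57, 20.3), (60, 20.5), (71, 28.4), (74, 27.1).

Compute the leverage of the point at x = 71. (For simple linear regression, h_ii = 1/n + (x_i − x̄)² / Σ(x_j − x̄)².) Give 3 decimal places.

x̄ = (10 + 18 + 22 + 27 + 57 + 60 + 71 + 74)/8 = 42.375
Σ(x − x̄)² = 1048.14 + 594.141 + 415.141 + 236.391 + 213.891 + 310.641 + 819.391 + 1000.14 = 4637.88
h = 1/8 + (28.625)²/4637.88 = 0.125 + 0.176674 = 0.302

h = 0.302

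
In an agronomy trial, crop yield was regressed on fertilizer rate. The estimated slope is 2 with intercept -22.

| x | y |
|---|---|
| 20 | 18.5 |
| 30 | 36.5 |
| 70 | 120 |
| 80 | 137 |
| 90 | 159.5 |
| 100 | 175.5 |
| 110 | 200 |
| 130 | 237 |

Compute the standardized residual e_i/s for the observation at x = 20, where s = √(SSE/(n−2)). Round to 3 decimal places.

0.267

x=20: ŷ = -22 + 2·20 = 18; e = 18.5 − 18 = 0.5
x=30: ŷ = -22 + 2·30 = 38; e = 36.5 − 38 = -1.5
x=70: ŷ = -22 + 2·70 = 118; e = 120 − 118 = 2
x=80: ŷ = -22 + 2·80 = 138; e = 137 − 138 = -1
x=90: ŷ = -22 + 2·90 = 158; e = 159.5 − 158 = 1.5
x=100: ŷ = -22 + 2·100 = 178; e = 175.5 − 178 = -2.5
x=110: ŷ = -22 + 2·110 = 198; e = 200 − 198 = 2
x=130: ŷ = -22 + 2·130 = 238; e = 237 − 238 = -1
SSE = 0.25 + 2.25 + 4 + 1 + 2.25 + 6.25 + 4 + 1 = 21
s = √(21/6) = 1.87083
e/s = 0.5 / 1.87083 = 0.267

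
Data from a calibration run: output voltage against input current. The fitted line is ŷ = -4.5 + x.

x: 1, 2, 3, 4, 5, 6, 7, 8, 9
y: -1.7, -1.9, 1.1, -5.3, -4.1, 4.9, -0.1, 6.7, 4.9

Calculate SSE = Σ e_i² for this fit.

x=1: ŷ = -4.5 + 1 = -3.5; e = -1.7 − (-3.5) = 1.8
x=2: ŷ = -4.5 + 2 = -2.5; e = -1.9 − (-2.5) = 0.6
x=3: ŷ = -4.5 + 3 = -1.5; e = 1.1 − (-1.5) = 2.6
x=4: ŷ = -4.5 + 4 = -0.5; e = -5.3 − (-0.5) = -4.8
x=5: ŷ = -4.5 + 5 = 0.5; e = -4.1 − 0.5 = -4.6
x=6: ŷ = -4.5 + 6 = 1.5; e = 4.9 − 1.5 = 3.4
x=7: ŷ = -4.5 + 7 = 2.5; e = -0.1 − 2.5 = -2.6
x=8: ŷ = -4.5 + 8 = 3.5; e = 6.7 − 3.5 = 3.2
x=9: ŷ = -4.5 + 9 = 4.5; e = 4.9 − 4.5 = 0.4
SSE = 3.24 + 0.36 + 6.76 + 23.04 + 21.16 + 11.56 + 6.76 + 10.24 + 0.16 = 83.28

SSE = 83.28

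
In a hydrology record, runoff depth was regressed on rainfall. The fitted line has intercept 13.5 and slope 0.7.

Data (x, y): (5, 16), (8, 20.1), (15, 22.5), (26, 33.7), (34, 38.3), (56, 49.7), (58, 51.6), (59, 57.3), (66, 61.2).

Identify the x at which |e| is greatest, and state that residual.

x = 56, e = -3

x=5: ŷ = 13.5 + 0.7·5 = 17; e = 16 − 17 = -1
x=8: ŷ = 13.5 + 0.7·8 = 19.1; e = 20.1 − 19.1 = 1
x=15: ŷ = 13.5 + 0.7·15 = 24; e = 22.5 − 24 = -1.5
x=26: ŷ = 13.5 + 0.7·26 = 31.7; e = 33.7 − 31.7 = 2
x=34: ŷ = 13.5 + 0.7·34 = 37.3; e = 38.3 − 37.3 = 1
x=56: ŷ = 13.5 + 0.7·56 = 52.7; e = 49.7 − 52.7 = -3
x=58: ŷ = 13.5 + 0.7·58 = 54.1; e = 51.6 − 54.1 = -2.5
x=59: ŷ = 13.5 + 0.7·59 = 54.8; e = 57.3 − 54.8 = 2.5
x=66: ŷ = 13.5 + 0.7·66 = 59.7; e = 61.2 − 59.7 = 1.5
Largest |e| is 3 at x = 56, residual -3.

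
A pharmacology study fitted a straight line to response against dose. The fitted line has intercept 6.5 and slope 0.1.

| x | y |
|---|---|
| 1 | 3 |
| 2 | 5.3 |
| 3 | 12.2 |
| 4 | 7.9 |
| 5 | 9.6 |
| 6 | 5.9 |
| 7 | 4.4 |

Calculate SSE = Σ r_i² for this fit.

x=1: ŷ = 6.5 + 0.1·1 = 6.6; r = 3 − 6.6 = -3.6
x=2: ŷ = 6.5 + 0.1·2 = 6.7; r = 5.3 − 6.7 = -1.4
x=3: ŷ = 6.5 + 0.1·3 = 6.8; r = 12.2 − 6.8 = 5.4
x=4: ŷ = 6.5 + 0.1·4 = 6.9; r = 7.9 − 6.9 = 1
x=5: ŷ = 6.5 + 0.1·5 = 7; r = 9.6 − 7 = 2.6
x=6: ŷ = 6.5 + 0.1·6 = 7.1; r = 5.9 − 7.1 = -1.2
x=7: ŷ = 6.5 + 0.1·7 = 7.2; r = 4.4 − 7.2 = -2.8
SSE = 12.96 + 1.96 + 29.16 + 1 + 6.76 + 1.44 + 7.84 = 61.12

SSE = 61.12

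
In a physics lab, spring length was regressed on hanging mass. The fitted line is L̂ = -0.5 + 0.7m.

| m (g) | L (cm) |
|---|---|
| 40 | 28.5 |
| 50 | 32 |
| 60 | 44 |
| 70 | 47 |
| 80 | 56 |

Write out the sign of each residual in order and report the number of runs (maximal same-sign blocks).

5 runs

m=40: L̂ = -0.5 + 0.7·40 = 27.5; e = 28.5 − 27.5 = 1
m=50: L̂ = -0.5 + 0.7·50 = 34.5; e = 32 − 34.5 = -2.5
m=60: L̂ = -0.5 + 0.7·60 = 41.5; e = 44 − 41.5 = 2.5
m=70: L̂ = -0.5 + 0.7·70 = 48.5; e = 47 − 48.5 = -1.5
m=80: L̂ = -0.5 + 0.7·80 = 55.5; e = 56 − 55.5 = 0.5
Signs: + − + − +
Runs: +×1, −×1, +×1, −×1, +×1 → 5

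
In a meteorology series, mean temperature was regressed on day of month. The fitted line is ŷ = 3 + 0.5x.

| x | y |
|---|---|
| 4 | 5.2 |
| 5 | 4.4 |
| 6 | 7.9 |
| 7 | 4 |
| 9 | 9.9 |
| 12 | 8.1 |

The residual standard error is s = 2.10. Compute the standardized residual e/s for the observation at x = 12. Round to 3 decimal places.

-0.429

ŷ = 3 + 0.5·12 = 9
e = 8.1 − 9 = -0.9
e/s = -0.9 / 2.10 = -0.429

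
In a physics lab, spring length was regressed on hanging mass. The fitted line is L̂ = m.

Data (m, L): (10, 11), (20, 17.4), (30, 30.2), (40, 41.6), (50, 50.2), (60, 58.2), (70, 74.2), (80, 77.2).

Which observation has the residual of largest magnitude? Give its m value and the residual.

m=10: L̂ = 10 = 10; r = 11 − 10 = 1
m=20: L̂ = 20 = 20; r = 17.4 − 20 = -2.6
m=30: L̂ = 30 = 30; r = 30.2 − 30 = 0.2
m=40: L̂ = 40 = 40; r = 41.6 − 40 = 1.6
m=50: L̂ = 50 = 50; r = 50.2 − 50 = 0.2
m=60: L̂ = 60 = 60; r = 58.2 − 60 = -1.8
m=70: L̂ = 70 = 70; r = 74.2 − 70 = 4.2
m=80: L̂ = 80 = 80; r = 77.2 − 80 = -2.8
Largest |r| is 4.2 at m = 70, residual 4.2.

m = 70, r = 4.2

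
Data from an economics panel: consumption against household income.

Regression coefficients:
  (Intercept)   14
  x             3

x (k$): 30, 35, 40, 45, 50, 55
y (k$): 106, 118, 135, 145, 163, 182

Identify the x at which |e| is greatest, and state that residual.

x = 45, e = -4

x=30: ŷ = 14 + 3·30 = 104; e = 106 − 104 = 2
x=35: ŷ = 14 + 3·35 = 119; e = 118 − 119 = -1
x=40: ŷ = 14 + 3·40 = 134; e = 135 − 134 = 1
x=45: ŷ = 14 + 3·45 = 149; e = 145 − 149 = -4
x=50: ŷ = 14 + 3·50 = 164; e = 163 − 164 = -1
x=55: ŷ = 14 + 3·55 = 179; e = 182 − 179 = 3
Largest |e| is 4 at x = 45, residual -4.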